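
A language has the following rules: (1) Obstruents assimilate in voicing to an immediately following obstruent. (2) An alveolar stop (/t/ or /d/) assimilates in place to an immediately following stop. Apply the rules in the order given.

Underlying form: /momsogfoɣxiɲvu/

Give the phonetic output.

Rule 1: /g/ before /f/ (voiceless) → [k]
Rule 1: /ɣ/ before /x/ (voiceless) → [x]
After rule 1: momsokfoxxiɲvu
Rule 2: no segment meets the rule's conditions; no change.

[momsokfoxxiɲvu]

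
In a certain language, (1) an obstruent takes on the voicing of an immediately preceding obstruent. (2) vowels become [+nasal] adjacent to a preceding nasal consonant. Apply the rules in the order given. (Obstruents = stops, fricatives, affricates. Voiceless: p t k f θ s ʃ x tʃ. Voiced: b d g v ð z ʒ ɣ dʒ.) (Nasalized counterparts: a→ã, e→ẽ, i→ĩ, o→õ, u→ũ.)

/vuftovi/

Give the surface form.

[vuftovi]

Rule 1: no segment meets the rule's conditions; no change.
After rule 1: vuftovi
Rule 2: no segment meets the rule's conditions; no change.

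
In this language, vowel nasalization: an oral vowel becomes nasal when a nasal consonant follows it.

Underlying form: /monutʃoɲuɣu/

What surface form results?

/o/ before nasal /n/ → [õ]
/o/ before nasal /ɲ/ → [õ]

[mõnutʃõɲuɣu]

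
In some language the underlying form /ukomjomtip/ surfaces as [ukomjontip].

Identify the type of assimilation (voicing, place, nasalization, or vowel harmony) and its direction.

place assimilation, regressive

/m/→[n].
Each target copies a feature from the following segment, so the direction is regressive.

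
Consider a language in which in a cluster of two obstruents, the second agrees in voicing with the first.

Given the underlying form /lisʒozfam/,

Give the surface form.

[lisʃozvam]

/ʒ/ after /s/ (voiceless) → [ʃ]
/f/ after /z/ (voiced) → [v]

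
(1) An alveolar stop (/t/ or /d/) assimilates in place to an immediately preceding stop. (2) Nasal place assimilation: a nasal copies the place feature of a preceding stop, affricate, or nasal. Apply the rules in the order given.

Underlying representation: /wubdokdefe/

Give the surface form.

Rule 1: /d/ after /b/ (labial) → [b]
Rule 1: /d/ after /k/ (velar) → [g]
After rule 1: wubbokgefe
Rule 2: no segment meets the rule's conditions; no change.

[wubbokgefe]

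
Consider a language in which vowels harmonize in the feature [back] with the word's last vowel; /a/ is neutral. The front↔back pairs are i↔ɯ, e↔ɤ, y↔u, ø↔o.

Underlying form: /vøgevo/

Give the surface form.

[vogɤvo]

/ø/ harmonizes with /o/ ([+back]) → [o]
/e/ harmonizes with /o/ ([+back]) → [ɤ]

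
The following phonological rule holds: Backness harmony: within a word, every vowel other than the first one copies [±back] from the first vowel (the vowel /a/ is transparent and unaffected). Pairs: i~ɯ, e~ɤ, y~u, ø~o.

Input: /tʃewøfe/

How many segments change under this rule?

0

No segment meets the rule's conditions.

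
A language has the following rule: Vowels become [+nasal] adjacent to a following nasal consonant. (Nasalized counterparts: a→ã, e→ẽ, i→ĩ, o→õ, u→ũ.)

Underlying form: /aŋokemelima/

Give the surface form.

[ãŋokẽmelĩma]

/a/ before nasal /ŋ/ → [ã]
/e/ before nasal /m/ → [ẽ]
/i/ before nasal /m/ → [ĩ]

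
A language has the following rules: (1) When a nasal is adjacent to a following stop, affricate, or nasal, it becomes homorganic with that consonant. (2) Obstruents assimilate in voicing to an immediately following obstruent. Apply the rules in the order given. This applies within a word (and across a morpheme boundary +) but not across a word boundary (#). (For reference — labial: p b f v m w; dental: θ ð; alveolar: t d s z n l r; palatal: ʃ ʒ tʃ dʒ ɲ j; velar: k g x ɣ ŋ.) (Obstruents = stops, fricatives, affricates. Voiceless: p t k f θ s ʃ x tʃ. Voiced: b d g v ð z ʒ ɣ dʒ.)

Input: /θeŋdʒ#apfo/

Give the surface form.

[θeɲdʒ#apfo]

Rule 1: /ŋ/ before /dʒ/ (palatal) → [ɲ]
After rule 1: θeɲdʒ#apfo
Rule 2: no segment meets the rule's conditions; no change.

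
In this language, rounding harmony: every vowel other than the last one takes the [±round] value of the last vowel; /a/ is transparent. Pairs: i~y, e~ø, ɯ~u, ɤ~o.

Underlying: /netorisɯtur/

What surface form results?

/e/ harmonizes with /u/ ([+round]) → [ø]
/i/ harmonizes with /u/ ([+round]) → [y]
/ɯ/ harmonizes with /u/ ([+round]) → [u]

[nøtorysutur]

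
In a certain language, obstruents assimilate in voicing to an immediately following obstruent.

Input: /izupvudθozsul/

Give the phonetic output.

/p/ before /v/ (voiced) → [b]
/d/ before /θ/ (voiceless) → [t]
/z/ before /s/ (voiceless) → [s]

[izubvutθossul]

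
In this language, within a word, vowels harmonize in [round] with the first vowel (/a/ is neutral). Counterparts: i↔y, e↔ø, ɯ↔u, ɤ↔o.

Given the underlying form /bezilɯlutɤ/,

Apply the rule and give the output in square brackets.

/u/ harmonizes with /e/ ([-round]) → [ɯ]

[bezilɯlɯtɤ]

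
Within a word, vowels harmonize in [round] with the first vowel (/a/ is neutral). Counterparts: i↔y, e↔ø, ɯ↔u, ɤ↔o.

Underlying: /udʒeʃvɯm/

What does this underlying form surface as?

/e/ harmonizes with /u/ ([+round]) → [ø]
/ɯ/ harmonizes with /u/ ([+round]) → [u]

[udʒøʃvum]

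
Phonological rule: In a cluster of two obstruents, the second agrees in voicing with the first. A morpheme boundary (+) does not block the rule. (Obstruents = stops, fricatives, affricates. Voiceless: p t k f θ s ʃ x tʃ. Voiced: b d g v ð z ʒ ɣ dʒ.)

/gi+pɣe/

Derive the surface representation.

/ɣ/ after /p/ (voiceless) → [x]

[gi+pxe]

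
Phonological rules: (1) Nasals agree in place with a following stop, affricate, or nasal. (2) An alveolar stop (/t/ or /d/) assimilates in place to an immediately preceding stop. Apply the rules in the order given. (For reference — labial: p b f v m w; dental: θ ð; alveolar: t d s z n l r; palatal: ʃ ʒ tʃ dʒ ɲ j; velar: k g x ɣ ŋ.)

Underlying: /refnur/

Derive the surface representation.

Rule 1: no segment meets the rule's conditions; no change.
After rule 1: refnur
Rule 2: no segment meets the rule's conditions; no change.

[refnur]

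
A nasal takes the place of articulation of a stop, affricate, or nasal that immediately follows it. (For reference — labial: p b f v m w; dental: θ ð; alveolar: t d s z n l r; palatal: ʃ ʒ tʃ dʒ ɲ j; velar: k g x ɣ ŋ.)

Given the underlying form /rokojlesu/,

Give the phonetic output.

no segment meets the rule's conditions; no change.

[rokojlesu]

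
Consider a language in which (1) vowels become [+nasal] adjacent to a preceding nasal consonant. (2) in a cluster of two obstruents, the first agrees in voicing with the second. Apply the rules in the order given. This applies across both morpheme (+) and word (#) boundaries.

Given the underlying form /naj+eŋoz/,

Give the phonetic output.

[nãj+eŋõz]

Rule 1: /a/ after nasal /n/ → [ã]
Rule 1: /o/ after nasal /ŋ/ → [õ]
After rule 1: nãj+eŋõz
Rule 2: no segment meets the rule's conditions; no change.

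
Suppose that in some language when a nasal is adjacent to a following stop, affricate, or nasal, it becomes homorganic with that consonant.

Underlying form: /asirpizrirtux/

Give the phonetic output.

no segment meets the rule's conditions; no change.

[asirpizrirtux]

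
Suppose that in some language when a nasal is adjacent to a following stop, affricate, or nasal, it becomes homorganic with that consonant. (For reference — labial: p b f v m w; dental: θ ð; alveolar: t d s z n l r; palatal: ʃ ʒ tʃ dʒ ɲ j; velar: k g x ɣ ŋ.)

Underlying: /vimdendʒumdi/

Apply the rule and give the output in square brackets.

/m/ before /d/ (alveolar) → [n]
/n/ before /dʒ/ (palatal) → [ɲ]
/m/ before /d/ (alveolar) → [n]

[vindeɲdʒundi]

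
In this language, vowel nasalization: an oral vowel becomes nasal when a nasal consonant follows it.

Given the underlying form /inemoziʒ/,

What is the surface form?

/i/ before nasal /n/ → [ĩ]
/e/ before nasal /m/ → [ẽ]

[ĩnẽmoziʒ]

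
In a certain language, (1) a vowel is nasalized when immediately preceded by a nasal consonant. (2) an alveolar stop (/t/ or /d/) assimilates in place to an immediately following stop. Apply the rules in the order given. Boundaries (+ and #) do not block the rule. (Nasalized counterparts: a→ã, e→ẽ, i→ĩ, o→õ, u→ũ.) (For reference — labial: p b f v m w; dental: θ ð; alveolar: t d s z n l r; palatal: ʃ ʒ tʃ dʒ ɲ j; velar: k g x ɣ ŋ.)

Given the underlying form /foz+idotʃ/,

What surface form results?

[foz+idotʃ]

Rule 1: no segment meets the rule's conditions; no change.
After rule 1: foz+idotʃ
Rule 2: no segment meets the rule's conditions; no change.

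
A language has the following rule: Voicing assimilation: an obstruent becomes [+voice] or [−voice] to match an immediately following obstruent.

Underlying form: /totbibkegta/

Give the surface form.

/t/ before /b/ (voiced) → [d]
/b/ before /k/ (voiceless) → [p]
/g/ before /t/ (voiceless) → [k]

[todbipkekta]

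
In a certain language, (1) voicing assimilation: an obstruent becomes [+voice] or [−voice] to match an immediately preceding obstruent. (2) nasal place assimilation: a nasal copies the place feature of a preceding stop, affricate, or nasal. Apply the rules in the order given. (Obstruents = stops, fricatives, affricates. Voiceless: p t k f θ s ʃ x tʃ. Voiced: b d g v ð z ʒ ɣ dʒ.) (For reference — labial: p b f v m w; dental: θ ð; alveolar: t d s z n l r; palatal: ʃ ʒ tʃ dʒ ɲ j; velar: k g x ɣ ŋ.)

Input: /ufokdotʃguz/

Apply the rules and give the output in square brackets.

Rule 1: /d/ after /k/ (voiceless) → [t]
Rule 1: /g/ after /tʃ/ (voiceless) → [k]
After rule 1: ufoktotʃkuz
Rule 2: no segment meets the rule's conditions; no change.

[ufoktotʃkuz]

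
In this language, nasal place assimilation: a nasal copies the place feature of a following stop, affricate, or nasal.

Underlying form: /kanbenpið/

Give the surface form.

/n/ before /b/ (labial) → [m]
/n/ before /p/ (labial) → [m]

[kambempið]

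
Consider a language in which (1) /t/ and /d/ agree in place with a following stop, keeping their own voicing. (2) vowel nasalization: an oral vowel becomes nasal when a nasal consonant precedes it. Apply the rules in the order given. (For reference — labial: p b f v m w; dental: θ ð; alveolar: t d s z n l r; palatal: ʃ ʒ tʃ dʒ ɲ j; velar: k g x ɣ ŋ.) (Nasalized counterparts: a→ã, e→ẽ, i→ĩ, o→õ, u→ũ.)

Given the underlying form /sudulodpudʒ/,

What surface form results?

[sudulobpudʒ]

Rule 1: /d/ before /p/ (labial) → [b]
After rule 1: sudulobpudʒ
Rule 2: no segment meets the rule's conditions; no change.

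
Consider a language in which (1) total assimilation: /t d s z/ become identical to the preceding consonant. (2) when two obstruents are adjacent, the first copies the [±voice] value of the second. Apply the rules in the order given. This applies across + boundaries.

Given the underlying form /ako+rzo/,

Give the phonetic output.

[ako+rro]

Rule 1: /z/ after /r/ → [r] (total assimilation)
After rule 1: ako+rro
Rule 2: no segment meets the rule's conditions; no change.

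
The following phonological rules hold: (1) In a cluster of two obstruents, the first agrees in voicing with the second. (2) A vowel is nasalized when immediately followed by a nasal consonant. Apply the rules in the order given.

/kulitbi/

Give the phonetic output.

Rule 1: /t/ before /b/ (voiced) → [d]
After rule 1: kulidbi
Rule 2: no segment meets the rule's conditions; no change.

[kulidbi]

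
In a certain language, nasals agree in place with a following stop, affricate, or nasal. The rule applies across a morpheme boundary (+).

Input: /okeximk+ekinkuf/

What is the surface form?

[okexiŋk+ekiŋkuf]

/m/ before /k/ (velar) → [ŋ]
/n/ before /k/ (velar) → [ŋ]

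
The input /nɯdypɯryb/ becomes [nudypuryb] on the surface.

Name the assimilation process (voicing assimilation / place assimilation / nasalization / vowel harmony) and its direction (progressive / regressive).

/ɯ/→[u] /ɯ/→[u].
Vowels agree with the last vowel, so the harmony is regressive.

vowel harmony, regressive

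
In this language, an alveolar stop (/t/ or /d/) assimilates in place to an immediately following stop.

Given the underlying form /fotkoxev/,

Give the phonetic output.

/t/ before /k/ (velar) → [k]

[fokkoxev]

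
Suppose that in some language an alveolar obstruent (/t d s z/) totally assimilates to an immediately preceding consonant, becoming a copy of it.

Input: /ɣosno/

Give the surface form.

[ɣosno]

no segment meets the rule's conditions; no change.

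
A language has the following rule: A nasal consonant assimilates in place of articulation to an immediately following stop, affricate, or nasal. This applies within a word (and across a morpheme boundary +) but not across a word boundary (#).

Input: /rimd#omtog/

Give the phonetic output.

[rind#ontog]

/m/ before /d/ (alveolar) → [n]
/m/ before /t/ (alveolar) → [n]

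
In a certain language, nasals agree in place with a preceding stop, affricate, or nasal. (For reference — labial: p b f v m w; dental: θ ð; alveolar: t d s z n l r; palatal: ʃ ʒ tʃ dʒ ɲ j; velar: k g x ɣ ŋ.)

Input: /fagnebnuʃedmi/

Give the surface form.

/n/ after /g/ (velar) → [ŋ]
/n/ after /b/ (labial) → [m]
/m/ after /d/ (alveolar) → [n]

[fagŋebmuʃedni]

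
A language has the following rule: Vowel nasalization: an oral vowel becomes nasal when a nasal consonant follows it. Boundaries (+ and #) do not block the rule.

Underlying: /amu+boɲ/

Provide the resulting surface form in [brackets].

[ãmu+bõɲ]

/a/ before nasal /m/ → [ã]
/o/ before nasal /ɲ/ → [õ]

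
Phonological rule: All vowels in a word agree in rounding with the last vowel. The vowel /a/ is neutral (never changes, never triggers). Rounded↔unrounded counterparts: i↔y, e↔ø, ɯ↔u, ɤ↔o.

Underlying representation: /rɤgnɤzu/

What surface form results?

/ɤ/ harmonizes with /u/ ([+round]) → [o]
/ɤ/ harmonizes with /u/ ([+round]) → [o]

[rognozu]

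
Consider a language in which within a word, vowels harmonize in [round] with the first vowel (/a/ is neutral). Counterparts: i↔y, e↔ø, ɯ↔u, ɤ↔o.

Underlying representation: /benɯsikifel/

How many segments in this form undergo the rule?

No segment meets the rule's conditions.

0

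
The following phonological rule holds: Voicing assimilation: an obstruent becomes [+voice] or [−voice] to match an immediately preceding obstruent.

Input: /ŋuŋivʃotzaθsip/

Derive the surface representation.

[ŋuŋivʒotsaθsip]

/ʃ/ after /v/ (voiced) → [ʒ]
/z/ after /t/ (voiceless) → [s]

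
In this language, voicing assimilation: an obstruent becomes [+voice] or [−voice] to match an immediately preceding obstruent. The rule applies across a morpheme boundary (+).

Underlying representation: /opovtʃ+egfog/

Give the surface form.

[opovdʒ+egvog]

/tʃ/ after /v/ (voiced) → [dʒ]
/f/ after /g/ (voiced) → [v]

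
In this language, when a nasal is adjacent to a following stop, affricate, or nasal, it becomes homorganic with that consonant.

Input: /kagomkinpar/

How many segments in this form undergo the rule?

/m/ before /k/ (velar) → [ŋ]
/n/ before /p/ (labial) → [m]
2 segments change.

2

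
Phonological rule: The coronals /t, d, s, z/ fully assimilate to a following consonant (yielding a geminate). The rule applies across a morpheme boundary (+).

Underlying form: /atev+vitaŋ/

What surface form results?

no segment meets the rule's conditions; no change.

[atev+vitaŋ]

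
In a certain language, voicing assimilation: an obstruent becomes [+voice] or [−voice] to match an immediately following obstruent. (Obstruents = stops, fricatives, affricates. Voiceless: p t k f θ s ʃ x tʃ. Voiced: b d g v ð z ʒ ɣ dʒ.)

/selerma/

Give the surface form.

no segment meets the rule's conditions; no change.

[selerma]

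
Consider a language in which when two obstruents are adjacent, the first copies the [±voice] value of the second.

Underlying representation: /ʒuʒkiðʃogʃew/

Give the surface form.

/ʒ/ before /k/ (voiceless) → [ʃ]
/ð/ before /ʃ/ (voiceless) → [θ]
/g/ before /ʃ/ (voiceless) → [k]

[ʒuʃkiθʃokʃew]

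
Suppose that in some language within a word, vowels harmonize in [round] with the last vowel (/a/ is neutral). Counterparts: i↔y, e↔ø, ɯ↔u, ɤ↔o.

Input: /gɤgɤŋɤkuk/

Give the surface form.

[gogoŋokuk]

/ɤ/ harmonizes with /u/ ([+round]) → [o]
/ɤ/ harmonizes with /u/ ([+round]) → [o]
/ɤ/ harmonizes with /u/ ([+round]) → [o]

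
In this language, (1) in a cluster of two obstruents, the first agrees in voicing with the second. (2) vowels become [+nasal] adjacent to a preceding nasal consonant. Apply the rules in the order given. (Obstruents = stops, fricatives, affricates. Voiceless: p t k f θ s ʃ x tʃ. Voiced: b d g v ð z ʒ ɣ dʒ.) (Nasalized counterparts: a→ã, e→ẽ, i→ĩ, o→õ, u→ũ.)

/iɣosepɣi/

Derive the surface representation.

[iɣosebɣi]

Rule 1: /p/ before /ɣ/ (voiced) → [b]
After rule 1: iɣosebɣi
Rule 2: no segment meets the rule's conditions; no change.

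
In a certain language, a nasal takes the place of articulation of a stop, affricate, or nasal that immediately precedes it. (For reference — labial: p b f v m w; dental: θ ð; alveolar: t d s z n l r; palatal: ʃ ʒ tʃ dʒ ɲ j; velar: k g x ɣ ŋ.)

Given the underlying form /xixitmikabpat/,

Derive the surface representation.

/m/ after /t/ (alveolar) → [n]

[xixitnikabpat]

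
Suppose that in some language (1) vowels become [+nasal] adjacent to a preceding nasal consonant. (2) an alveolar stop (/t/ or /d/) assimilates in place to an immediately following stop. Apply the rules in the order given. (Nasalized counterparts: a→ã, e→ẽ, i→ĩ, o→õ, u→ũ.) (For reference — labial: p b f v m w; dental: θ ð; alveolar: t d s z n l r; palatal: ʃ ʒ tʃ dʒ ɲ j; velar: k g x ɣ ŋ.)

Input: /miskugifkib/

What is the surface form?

Rule 1: /i/ after nasal /m/ → [ĩ]
After rule 1: mĩskugifkib
Rule 2: no segment meets the rule's conditions; no change.

[mĩskugifkib]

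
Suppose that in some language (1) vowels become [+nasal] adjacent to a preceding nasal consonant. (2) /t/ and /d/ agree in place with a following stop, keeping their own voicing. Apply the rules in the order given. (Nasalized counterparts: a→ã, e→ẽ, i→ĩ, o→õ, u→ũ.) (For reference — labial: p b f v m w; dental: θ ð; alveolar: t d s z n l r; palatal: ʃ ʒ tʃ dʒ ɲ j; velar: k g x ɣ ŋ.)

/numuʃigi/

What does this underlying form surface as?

Rule 1: /u/ after nasal /n/ → [ũ]
Rule 1: /u/ after nasal /m/ → [ũ]
After rule 1: nũmũʃigi
Rule 2: no segment meets the rule's conditions; no change.

[nũmũʃigi]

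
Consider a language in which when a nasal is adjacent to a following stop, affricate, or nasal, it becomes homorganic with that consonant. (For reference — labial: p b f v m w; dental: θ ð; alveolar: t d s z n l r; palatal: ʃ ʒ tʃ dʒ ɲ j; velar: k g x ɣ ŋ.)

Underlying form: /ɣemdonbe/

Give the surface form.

/m/ before /d/ (alveolar) → [n]
/n/ before /b/ (labial) → [m]

[ɣendombe]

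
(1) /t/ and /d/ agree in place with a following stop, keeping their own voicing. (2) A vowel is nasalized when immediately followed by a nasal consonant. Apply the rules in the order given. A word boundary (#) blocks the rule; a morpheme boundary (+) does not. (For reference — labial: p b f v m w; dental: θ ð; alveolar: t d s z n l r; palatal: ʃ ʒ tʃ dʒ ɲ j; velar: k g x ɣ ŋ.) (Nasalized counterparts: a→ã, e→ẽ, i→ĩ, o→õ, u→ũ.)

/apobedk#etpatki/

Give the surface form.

Rule 1: /d/ before /k/ (velar) → [g]
Rule 1: /t/ before /p/ (labial) → [p]
Rule 1: /t/ before /k/ (velar) → [k]
After rule 1: apobegk#eppakki
Rule 2: no segment meets the rule's conditions; no change.

[apobegk#eppakki]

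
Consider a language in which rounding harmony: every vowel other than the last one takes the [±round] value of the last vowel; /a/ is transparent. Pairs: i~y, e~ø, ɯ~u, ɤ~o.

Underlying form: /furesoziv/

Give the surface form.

[fɯresɤziv]

/u/ harmonizes with /i/ ([-round]) → [ɯ]
/o/ harmonizes with /i/ ([-round]) → [ɤ]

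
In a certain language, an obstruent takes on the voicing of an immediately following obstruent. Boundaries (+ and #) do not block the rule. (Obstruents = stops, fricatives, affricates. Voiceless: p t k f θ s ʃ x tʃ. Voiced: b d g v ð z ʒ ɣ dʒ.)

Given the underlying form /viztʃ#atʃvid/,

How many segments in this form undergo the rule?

/z/ before /tʃ/ (voiceless) → [s]
/tʃ/ before /v/ (voiced) → [dʒ]
2 segments change.

2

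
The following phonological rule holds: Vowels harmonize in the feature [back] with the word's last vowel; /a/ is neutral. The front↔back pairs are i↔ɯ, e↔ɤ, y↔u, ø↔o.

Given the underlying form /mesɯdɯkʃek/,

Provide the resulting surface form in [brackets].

/ɯ/ harmonizes with /e/ ([-back]) → [i]
/ɯ/ harmonizes with /e/ ([-back]) → [i]

[mesidikʃek]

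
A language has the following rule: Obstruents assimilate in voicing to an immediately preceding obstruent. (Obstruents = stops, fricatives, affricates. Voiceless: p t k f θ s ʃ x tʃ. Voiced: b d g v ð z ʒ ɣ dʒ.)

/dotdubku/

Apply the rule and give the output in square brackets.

[dottubgu]

/d/ after /t/ (voiceless) → [t]
/k/ after /b/ (voiced) → [g]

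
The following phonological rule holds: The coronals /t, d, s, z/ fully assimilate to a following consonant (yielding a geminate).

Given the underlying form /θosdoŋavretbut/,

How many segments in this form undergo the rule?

2

/s/ before /d/ → [d] (total assimilation)
/t/ before /b/ → [b] (total assimilation)
2 segments change.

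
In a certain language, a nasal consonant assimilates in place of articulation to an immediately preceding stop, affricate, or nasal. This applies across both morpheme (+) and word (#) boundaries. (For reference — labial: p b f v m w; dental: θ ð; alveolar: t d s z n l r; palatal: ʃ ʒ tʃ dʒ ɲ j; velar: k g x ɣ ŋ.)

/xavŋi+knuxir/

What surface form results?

/n/ after /k/ (velar) → [ŋ]

[xavŋi+kŋuxir]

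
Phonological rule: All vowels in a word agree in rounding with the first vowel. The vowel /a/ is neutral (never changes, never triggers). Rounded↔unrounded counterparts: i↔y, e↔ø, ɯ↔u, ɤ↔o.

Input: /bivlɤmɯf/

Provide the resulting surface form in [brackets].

no segment meets the rule's conditions; no change.

[bivlɤmɯf]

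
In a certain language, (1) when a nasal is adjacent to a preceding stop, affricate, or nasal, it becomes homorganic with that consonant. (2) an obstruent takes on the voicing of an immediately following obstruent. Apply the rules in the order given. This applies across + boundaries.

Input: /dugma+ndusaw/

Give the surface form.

Rule 1: /m/ after /g/ (velar) → [ŋ]
After rule 1: dugŋa+ndusaw
Rule 2: no segment meets the rule's conditions; no change.

[dugŋa+ndusaw]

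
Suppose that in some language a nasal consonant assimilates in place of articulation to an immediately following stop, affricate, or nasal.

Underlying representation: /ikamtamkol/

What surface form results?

[ikantaŋkol]

/m/ before /t/ (alveolar) → [n]
/m/ before /k/ (velar) → [ŋ]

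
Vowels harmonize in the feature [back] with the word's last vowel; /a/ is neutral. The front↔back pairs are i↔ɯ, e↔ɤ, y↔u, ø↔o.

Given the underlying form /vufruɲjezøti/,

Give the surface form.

[vyfryɲjezøti]

/u/ harmonizes with /i/ ([-back]) → [y]
/u/ harmonizes with /i/ ([-back]) → [y]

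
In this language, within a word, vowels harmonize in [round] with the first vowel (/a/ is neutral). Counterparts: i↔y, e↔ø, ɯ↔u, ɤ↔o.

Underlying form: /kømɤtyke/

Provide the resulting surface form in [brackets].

/ɤ/ harmonizes with /ø/ ([+round]) → [o]
/e/ harmonizes with /ø/ ([+round]) → [ø]

[kømotykø]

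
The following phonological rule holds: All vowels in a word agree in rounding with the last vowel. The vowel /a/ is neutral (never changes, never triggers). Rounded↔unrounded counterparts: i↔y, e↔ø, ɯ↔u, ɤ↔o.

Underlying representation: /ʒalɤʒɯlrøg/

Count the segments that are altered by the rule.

2

/ɤ/ harmonizes with /ø/ ([+round]) → [o]
/ɯ/ harmonizes with /ø/ ([+round]) → [u]
2 segments change.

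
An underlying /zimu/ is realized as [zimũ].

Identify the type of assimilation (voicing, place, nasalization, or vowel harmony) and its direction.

/u/→[ũ].
Each target copies a feature from the preceding segment, so the direction is progressive.

nasalization, progressive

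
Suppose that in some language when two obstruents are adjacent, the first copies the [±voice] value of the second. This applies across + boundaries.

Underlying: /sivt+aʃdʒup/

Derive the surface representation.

[sift+aʒdʒup]

/v/ before /t/ (voiceless) → [f]
/ʃ/ before /dʒ/ (voiced) → [ʒ]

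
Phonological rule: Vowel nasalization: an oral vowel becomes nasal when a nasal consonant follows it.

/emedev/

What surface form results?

[ẽmedev]

/e/ before nasal /m/ → [ẽ]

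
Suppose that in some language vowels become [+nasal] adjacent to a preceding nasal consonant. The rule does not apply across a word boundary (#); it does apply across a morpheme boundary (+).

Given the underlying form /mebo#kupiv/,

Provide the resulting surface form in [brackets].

[mẽbo#kupiv]

/e/ after nasal /m/ → [ẽ]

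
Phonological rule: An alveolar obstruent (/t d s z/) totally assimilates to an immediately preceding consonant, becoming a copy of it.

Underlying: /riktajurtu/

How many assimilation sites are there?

2

/t/ after /k/ → [k] (total assimilation)
/t/ after /r/ → [r] (total assimilation)
2 segments change.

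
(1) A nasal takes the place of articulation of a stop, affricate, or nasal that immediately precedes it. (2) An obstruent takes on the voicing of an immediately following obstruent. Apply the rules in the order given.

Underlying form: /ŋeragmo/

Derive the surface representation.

Rule 1: /m/ after /g/ (velar) → [ŋ]
After rule 1: ŋeragŋo
Rule 2: no segment meets the rule's conditions; no change.

[ŋeragŋo]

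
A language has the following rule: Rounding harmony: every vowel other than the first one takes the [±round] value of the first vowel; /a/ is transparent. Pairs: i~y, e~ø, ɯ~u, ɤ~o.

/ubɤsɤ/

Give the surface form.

[uboso]

/ɤ/ harmonizes with /u/ ([+round]) → [o]
/ɤ/ harmonizes with /u/ ([+round]) → [o]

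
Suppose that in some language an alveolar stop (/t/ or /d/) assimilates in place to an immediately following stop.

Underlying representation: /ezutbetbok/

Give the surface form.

[ezupbepbok]

/t/ before /b/ (labial) → [p]
/t/ before /b/ (labial) → [p]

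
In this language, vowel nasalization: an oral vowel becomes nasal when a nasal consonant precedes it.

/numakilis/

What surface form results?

/u/ after nasal /n/ → [ũ]
/a/ after nasal /m/ → [ã]

[nũmãkilis]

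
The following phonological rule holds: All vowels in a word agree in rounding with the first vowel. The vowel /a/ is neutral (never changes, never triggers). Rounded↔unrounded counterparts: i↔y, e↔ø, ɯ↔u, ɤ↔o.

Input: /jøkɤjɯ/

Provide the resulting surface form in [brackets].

/ɤ/ harmonizes with /ø/ ([+round]) → [o]
/ɯ/ harmonizes with /ø/ ([+round]) → [u]

[jøkoju]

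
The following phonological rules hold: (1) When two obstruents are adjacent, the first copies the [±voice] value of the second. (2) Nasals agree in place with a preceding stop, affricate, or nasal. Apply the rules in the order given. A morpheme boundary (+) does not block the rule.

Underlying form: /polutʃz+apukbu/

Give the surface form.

Rule 1: /tʃ/ before /z/ (voiced) → [dʒ]
Rule 1: /k/ before /b/ (voiced) → [g]
After rule 1: poludʒz+apugbu
Rule 2: no segment meets the rule's conditions; no change.

[poludʒz+apugbu]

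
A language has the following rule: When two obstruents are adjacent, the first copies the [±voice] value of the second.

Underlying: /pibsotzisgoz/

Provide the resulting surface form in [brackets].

/b/ before /s/ (voiceless) → [p]
/t/ before /z/ (voiced) → [d]
/s/ before /g/ (voiced) → [z]

[pipsodzizgoz]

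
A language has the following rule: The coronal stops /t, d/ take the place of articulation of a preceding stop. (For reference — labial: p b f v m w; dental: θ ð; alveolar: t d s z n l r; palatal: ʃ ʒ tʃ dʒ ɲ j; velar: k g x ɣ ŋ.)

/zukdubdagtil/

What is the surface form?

[zukgubbagkil]

/d/ after /k/ (velar) → [g]
/d/ after /b/ (labial) → [b]
/t/ after /g/ (velar) → [k]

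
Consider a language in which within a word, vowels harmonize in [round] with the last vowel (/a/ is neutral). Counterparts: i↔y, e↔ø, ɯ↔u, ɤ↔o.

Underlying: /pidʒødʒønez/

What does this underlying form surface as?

/ø/ harmonizes with /e/ ([-round]) → [e]
/ø/ harmonizes with /e/ ([-round]) → [e]

[pidʒedʒenez]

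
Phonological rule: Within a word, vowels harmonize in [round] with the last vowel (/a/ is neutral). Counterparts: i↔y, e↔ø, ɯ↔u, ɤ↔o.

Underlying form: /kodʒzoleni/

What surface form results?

[kɤdʒzɤleni]

/o/ harmonizes with /i/ ([-round]) → [ɤ]
/o/ harmonizes with /i/ ([-round]) → [ɤ]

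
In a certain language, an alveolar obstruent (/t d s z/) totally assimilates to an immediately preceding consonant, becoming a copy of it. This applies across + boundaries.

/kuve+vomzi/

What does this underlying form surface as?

[kuve+vommi]

/z/ after /m/ → [m] (total assimilation)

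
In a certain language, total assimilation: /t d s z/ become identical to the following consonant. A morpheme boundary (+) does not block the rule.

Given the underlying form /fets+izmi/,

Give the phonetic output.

/t/ before /s/ → [s] (total assimilation)
/z/ before /m/ → [m] (total assimilation)

[fess+immi]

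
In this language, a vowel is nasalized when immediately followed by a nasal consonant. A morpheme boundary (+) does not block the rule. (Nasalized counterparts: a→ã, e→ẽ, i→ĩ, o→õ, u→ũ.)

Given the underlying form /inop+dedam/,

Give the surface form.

/i/ before nasal /n/ → [ĩ]
/a/ before nasal /m/ → [ã]

[ĩnop+dedãm]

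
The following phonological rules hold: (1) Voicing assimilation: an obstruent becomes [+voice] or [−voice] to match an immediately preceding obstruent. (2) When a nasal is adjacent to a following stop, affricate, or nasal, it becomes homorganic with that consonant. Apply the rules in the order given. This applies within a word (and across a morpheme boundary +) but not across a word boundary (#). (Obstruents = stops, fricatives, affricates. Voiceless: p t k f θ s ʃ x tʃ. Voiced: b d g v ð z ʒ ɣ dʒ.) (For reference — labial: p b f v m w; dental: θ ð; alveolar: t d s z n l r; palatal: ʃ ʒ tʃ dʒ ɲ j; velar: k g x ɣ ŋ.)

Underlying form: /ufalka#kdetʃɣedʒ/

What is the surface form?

Rule 1: /d/ after /k/ (voiceless) → [t]
Rule 1: /ɣ/ after /tʃ/ (voiceless) → [x]
After rule 1: ufalka#ktetʃxedʒ
Rule 2: no segment meets the rule's conditions; no change.

[ufalka#ktetʃxedʒ]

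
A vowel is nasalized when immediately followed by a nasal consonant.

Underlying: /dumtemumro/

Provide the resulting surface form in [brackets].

/u/ before nasal /m/ → [ũ]
/e/ before nasal /m/ → [ẽ]
/u/ before nasal /m/ → [ũ]

[dũmtẽmũmro]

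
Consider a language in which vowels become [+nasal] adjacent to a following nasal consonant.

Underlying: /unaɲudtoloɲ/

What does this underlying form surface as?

/u/ before nasal /n/ → [ũ]
/a/ before nasal /ɲ/ → [ã]
/o/ before nasal /ɲ/ → [õ]

[ũnãɲudtolõɲ]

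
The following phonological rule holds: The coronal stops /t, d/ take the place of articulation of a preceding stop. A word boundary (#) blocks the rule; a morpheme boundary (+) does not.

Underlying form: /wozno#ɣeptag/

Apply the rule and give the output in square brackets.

[wozno#ɣeppag]

/t/ after /p/ (labial) → [p]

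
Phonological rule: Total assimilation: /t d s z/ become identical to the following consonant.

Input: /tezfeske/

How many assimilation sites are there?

/z/ before /f/ → [f] (total assimilation)
/s/ before /k/ → [k] (total assimilation)
2 segments change.

2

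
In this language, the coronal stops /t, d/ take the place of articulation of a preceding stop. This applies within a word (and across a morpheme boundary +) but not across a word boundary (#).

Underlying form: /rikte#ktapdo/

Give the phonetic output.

[rikke#kkapbo]

/t/ after /k/ (velar) → [k]
/t/ after /k/ (velar) → [k]
/d/ after /p/ (labial) → [b]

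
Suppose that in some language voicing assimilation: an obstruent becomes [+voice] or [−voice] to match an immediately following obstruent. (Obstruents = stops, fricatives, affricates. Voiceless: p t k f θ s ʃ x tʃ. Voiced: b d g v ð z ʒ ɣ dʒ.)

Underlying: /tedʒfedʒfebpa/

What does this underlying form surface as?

/dʒ/ before /f/ (voiceless) → [tʃ]
/dʒ/ before /f/ (voiceless) → [tʃ]
/b/ before /p/ (voiceless) → [p]

[tetʃfetʃfeppa]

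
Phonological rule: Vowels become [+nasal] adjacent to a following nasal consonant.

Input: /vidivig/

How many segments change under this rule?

0

No segment meets the rule's conditions.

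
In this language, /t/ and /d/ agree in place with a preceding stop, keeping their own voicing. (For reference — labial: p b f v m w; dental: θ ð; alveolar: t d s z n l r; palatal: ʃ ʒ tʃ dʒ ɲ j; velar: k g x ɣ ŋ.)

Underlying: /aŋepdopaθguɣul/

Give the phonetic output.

/d/ after /p/ (labial) → [b]

[aŋepbopaθguɣul]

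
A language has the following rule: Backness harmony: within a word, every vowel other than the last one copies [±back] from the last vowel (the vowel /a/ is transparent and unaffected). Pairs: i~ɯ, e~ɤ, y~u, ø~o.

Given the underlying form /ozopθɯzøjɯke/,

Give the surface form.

[øzøpθizøjike]

/o/ harmonizes with /e/ ([-back]) → [ø]
/o/ harmonizes with /e/ ([-back]) → [ø]
/ɯ/ harmonizes with /e/ ([-back]) → [i]
/ɯ/ harmonizes with /e/ ([-back]) → [i]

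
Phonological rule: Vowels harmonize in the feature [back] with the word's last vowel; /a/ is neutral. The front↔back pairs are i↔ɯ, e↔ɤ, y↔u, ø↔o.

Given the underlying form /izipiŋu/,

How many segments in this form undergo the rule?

/i/ harmonizes with /u/ ([+back]) → [ɯ]
/i/ harmonizes with /u/ ([+back]) → [ɯ]
/i/ harmonizes with /u/ ([+back]) → [ɯ]
3 segments change.

3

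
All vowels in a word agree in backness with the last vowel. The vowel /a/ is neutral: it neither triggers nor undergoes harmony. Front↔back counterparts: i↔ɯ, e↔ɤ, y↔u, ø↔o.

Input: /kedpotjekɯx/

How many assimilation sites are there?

2

/e/ harmonizes with /ɯ/ ([+back]) → [ɤ]
/e/ harmonizes with /ɯ/ ([+back]) → [ɤ]
2 segments change.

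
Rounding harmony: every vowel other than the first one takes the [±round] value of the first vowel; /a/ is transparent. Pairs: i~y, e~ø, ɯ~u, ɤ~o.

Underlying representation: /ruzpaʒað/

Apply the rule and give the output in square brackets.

no segment meets the rule's conditions; no change.

[ruzpaʒað]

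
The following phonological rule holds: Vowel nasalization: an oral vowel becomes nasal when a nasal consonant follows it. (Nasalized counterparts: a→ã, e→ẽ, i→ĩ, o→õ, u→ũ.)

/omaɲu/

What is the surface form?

[õmãɲu]

/o/ before nasal /m/ → [õ]
/a/ before nasal /ɲ/ → [ã]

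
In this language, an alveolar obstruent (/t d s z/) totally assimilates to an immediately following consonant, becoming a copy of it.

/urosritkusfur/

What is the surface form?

[urorrikkuffur]

/s/ before /r/ → [r] (total assimilation)
/t/ before /k/ → [k] (total assimilation)
/s/ before /f/ → [f] (total assimilation)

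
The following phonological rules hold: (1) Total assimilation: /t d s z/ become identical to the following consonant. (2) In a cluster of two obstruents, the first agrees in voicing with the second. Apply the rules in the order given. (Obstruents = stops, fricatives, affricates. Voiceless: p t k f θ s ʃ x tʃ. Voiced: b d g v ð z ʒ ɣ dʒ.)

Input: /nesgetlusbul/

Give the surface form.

Rule 1: /s/ before /g/ → [g] (total assimilation)
Rule 1: /t/ before /l/ → [l] (total assimilation)
Rule 1: /s/ before /b/ → [b] (total assimilation)
After rule 1: neggellubbul
Rule 2: no segment meets the rule's conditions; no change.

[neggellubbul]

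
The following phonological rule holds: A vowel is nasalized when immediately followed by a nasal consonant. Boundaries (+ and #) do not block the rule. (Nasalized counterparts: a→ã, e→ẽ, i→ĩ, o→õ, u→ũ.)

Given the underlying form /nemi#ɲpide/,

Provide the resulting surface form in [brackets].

/e/ before nasal /m/ → [ẽ]
/i/ before nasal /ɲ/ → [ĩ]

[nẽmĩ#ɲpide]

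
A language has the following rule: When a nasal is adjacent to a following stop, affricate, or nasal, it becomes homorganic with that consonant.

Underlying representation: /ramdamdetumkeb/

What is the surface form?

/m/ before /d/ (alveolar) → [n]
/m/ before /d/ (alveolar) → [n]
/m/ before /k/ (velar) → [ŋ]

[randandetuŋkeb]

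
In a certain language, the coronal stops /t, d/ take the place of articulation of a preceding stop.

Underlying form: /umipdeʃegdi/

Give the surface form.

/d/ after /p/ (labial) → [b]
/d/ after /g/ (velar) → [g]

[umipbeʃeggi]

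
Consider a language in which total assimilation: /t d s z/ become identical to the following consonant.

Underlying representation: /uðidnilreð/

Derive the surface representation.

[uðinnilreð]

/d/ before /n/ → [n] (total assimilation)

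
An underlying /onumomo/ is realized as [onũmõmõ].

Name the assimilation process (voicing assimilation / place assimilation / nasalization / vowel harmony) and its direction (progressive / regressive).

nasalization, progressive

/u/→[ũ] /o/→[õ] /o/→[õ].
Each target copies a feature from the preceding segment, so the direction is progressive.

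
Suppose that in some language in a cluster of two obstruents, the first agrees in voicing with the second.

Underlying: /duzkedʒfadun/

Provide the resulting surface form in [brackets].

[dusketʃfadun]

/z/ before /k/ (voiceless) → [s]
/dʒ/ before /f/ (voiceless) → [tʃ]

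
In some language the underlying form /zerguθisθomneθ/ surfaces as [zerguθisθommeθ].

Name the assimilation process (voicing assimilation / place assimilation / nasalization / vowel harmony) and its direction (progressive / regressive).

place assimilation, progressive

/n/→[m].
Each target copies a feature from the preceding segment, so the direction is progressive.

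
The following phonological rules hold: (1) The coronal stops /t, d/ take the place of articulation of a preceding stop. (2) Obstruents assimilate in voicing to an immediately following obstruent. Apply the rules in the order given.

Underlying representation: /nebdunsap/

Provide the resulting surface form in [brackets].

[nebbunsap]

Rule 1: /d/ after /b/ (labial) → [b]
After rule 1: nebbunsap
Rule 2: no segment meets the rule's conditions; no change.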